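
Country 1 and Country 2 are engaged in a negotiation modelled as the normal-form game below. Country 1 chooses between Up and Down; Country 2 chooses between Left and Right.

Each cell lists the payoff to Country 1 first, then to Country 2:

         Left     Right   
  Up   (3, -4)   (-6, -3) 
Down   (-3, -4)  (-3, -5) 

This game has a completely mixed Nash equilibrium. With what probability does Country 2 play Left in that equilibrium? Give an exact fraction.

Let y be the probability that Country 2 plays Left. In a completely mixed equilibrium, Country 1 must be indifferent between Up and Down.
Country 1's expected payoff from Up is 3y − 6(1−y); from Down it is −3y − 3(1−y).
Setting these equal: 9y − 6 = -3, so y = 1/3.

1/3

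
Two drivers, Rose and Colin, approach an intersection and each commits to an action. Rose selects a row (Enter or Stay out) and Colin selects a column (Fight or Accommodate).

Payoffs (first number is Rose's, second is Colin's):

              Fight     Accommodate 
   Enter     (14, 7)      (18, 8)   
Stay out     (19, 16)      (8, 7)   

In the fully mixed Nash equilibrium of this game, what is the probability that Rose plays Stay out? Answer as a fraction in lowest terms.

Let x be the probability that Rose plays Enter. In a completely mixed equilibrium, Colin must be indifferent between Fight and Accommodate.
Colin's expected payoff from Fight is 7x + 16(1−x); from Accommodate it is 8x + 7(1−x).
Setting these equal: −9x + 16 = x + 7, so x = 9/10.
Therefore Rose plays Stay out with probability 1 − 9/10 = 1/10.

1/10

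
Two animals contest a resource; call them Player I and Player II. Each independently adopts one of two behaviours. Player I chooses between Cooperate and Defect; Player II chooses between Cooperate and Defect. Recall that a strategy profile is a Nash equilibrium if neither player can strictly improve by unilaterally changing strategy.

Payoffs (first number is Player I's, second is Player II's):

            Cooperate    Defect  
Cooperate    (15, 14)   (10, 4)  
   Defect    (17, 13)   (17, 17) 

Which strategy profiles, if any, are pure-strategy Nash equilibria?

(Cooperate, Cooperate): Player I prefers Defect (17 > 15) — not an equilibrium.
(Cooperate, Defect): Player I prefers Defect (17 > 10); Player II prefers Cooperate (14 > 4) — not an equilibrium.
(Defect, Cooperate): Player II prefers Defect (17 > 13) — not an equilibrium.
(Defect, Defect): Player I gets 17 ≥ 10 from Cooperate, and Player II gets 17 ≥ 13 from Cooperate — Nash equilibrium.

(Defect, Defect)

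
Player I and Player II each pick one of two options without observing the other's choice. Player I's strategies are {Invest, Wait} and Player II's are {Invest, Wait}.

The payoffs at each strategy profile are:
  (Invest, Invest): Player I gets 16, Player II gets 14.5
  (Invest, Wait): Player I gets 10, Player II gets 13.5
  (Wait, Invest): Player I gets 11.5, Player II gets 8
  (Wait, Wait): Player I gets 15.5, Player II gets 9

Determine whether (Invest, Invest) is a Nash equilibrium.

Yes

At (Invest, Invest), Player I earns 16; switching to Wait would give 11.5, so Player I has no profitable deviation.
Player II earns 14.5; switching to Wait would give 13.5, so Player II has no profitable deviation.
Neither player can gain by a unilateral deviation, so this profile is a Nash equilibrium.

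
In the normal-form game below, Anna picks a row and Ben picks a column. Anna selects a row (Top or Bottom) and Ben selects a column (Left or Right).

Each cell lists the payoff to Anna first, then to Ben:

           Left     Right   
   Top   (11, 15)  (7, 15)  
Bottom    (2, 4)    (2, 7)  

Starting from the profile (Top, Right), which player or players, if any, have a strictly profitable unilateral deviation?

Neither

Anna at (Top, Right) earns 7; deviating to Bottom yields 2 — not better.
Ben earns 15; deviating to Left yields 15 — not better.
Neither player can strictly improve; the profile is a Nash equilibrium.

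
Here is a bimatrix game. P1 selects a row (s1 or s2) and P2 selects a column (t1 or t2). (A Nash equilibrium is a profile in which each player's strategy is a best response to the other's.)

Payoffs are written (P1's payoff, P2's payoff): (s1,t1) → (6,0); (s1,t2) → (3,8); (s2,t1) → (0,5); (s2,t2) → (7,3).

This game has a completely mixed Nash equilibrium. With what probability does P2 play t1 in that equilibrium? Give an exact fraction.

2/5

Let y be the probability that P2 plays t1. In a completely mixed equilibrium, P1 must be indifferent between s1 and s2.
P1's expected payoff from s1 is 6y + 3(1−y); from s2 it is 7(1−y).
Setting these equal: 3y + 3 = −7y + 7, so y = 2/5.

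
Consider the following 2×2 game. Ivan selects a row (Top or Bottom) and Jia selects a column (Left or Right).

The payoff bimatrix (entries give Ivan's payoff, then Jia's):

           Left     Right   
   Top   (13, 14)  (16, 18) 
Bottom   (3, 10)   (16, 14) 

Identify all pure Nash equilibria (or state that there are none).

(Top, Right) and (Bottom, Right)

(Top, Left): Jia prefers Right (18 > 14) — not an equilibrium.
(Top, Right): Ivan gets 16 ≥ 16 from Bottom, and Jia gets 18 ≥ 14 from Left — Nash equilibrium.
(Bottom, Left): Ivan prefers Top (13 > 3); Jia prefers Right (14 > 10) — not an equilibrium.
(Bottom, Right): Ivan gets 16 ≥ 16 from Top, and Jia gets 14 ≥ 10 from Left — Nash equilibrium.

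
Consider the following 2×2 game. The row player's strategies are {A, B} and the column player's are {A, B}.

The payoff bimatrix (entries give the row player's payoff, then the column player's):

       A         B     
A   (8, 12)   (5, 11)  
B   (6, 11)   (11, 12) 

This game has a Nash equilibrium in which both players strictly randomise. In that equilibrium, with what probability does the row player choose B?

Let r be the probability that the row player plays A. In a completely mixed equilibrium, the column player must be indifferent between A and B.
The column player's expected payoff from A is 12r + 11(1−r); from B it is 11r + 12(1−r).
Setting these equal: r + 11 = −r + 12, so r = 1/2.
Therefore the row player plays B with probability 1 − 1/2 = 1/2.

1/2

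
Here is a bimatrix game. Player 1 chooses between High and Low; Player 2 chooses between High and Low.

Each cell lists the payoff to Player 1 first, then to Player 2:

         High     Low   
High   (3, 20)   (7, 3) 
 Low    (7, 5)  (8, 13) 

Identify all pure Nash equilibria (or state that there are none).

(High, High): Player 1 prefers Low (7 > 3) — not an equilibrium.
(High, Low): Player 1 prefers Low (8 > 7); Player 2 prefers High (20 > 3) — not an equilibrium.
(Low, High): Player 2 prefers Low (13 > 5) — not an equilibrium.
(Low, Low): Player 1 gets 8 ≥ 7 from High, and Player 2 gets 13 ≥ 5 from High — Nash equilibrium.

(Low, Low)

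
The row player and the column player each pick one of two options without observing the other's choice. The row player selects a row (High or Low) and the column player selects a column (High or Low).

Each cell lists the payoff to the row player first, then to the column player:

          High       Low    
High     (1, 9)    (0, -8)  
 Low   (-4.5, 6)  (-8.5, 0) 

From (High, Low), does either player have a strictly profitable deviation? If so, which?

The column player

The row player at (High, Low) earns 0; deviating to Low yields -8.5 — not better.
The column player earns -8; deviating to High yields 9 — a strict improvement.
Only the column player has a strictly profitable deviation.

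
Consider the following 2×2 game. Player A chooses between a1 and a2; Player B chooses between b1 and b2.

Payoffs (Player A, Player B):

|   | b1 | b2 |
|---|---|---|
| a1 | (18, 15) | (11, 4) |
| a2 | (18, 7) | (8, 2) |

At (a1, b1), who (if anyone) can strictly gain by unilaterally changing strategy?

Neither

Player A at (a1, b1) earns 18; deviating to a2 yields 18 — not better.
Player B earns 15; deviating to b2 yields 4 — not better.
Neither player can strictly improve; the profile is a Nash equilibrium.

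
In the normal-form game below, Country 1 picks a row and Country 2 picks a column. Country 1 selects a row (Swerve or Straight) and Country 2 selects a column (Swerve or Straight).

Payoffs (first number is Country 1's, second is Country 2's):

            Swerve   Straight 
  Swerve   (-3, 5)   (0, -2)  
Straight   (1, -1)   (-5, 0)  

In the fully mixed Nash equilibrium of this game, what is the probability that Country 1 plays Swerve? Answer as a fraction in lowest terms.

1/8

Let p be the probability that Country 1 plays Swerve. In a completely mixed equilibrium, Country 2 must be indifferent between Swerve and Straight.
Country 2's expected payoff from Swerve is 5p − (1−p); from Straight it is −2p.
Setting these equal: 6p − 1 = −2p, so p = 1/8.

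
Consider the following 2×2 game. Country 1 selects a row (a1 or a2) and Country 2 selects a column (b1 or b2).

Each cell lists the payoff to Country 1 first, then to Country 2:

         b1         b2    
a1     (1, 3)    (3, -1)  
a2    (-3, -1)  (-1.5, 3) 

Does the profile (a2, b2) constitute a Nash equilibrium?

At (a2, b2), Country 1 earns -1.5; switching to a1 would give 3, so Country 1 would deviate.
Country 2 earns 3; switching to b1 would give -1, so Country 2 has no profitable deviation.
Since at least one player can profitably deviate, this is not a Nash equilibrium.

No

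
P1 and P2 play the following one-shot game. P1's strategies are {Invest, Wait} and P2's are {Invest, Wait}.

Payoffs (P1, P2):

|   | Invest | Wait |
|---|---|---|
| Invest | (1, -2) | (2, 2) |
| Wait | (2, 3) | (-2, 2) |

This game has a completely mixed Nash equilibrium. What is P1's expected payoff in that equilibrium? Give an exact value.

6/5

First find q, the probability P2 plays Invest, from P1's indifference between Invest and Wait: q + 2(1−q) = 2q − 2(1−q), giving q = 4/5.
Since P1 is indifferent in equilibrium, P1's expected payoff equals the payoff from either row against (4/5, 1/5). Using Invest: (4/5) + 2(1/5) = 6/5.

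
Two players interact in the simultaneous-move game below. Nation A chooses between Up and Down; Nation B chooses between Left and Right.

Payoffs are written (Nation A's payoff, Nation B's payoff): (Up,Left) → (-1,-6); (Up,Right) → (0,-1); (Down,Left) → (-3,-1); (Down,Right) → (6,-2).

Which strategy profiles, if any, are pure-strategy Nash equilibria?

(Up, Left): Nation B prefers Right (-1 > -6) — not an equilibrium.
(Up, Right): Nation A prefers Down (6 > 0) — not an equilibrium.
(Down, Left): Nation A prefers Up (-1 > -3) — not an equilibrium.
(Down, Right): Nation B prefers Left (-1 > -2) — not an equilibrium.

none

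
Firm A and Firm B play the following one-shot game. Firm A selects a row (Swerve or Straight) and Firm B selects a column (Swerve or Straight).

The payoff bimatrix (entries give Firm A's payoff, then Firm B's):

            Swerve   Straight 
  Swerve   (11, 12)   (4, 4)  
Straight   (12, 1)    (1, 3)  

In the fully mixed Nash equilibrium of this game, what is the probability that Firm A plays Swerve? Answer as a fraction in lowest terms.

Let p be the probability that Firm A plays Swerve. In a completely mixed equilibrium, Firm B must be indifferent between Swerve and Straight.
Firm B's expected payoff from Swerve is 12p + (1−p); from Straight it is 4p + 3(1−p).
Setting these equal: 11p + 1 = p + 3, so p = 1/5.

1/5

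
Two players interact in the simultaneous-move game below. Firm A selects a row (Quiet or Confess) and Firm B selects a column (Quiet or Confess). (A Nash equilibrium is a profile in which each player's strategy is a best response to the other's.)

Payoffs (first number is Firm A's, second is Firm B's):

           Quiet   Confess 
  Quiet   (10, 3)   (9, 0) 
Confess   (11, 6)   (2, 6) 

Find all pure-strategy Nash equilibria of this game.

(Confess, Quiet)

(Quiet, Quiet): Firm A prefers Confess (11 > 10) — not an equilibrium.
(Quiet, Confess): Firm B prefers Quiet (3 > 0) — not an equilibrium.
(Confess, Quiet): Firm A gets 11 ≥ 10 from Quiet, and Firm B gets 6 ≥ 6 from Confess — Nash equilibrium.
(Confess, Confess): Firm A prefers Quiet (9 > 2) — not an equilibrium.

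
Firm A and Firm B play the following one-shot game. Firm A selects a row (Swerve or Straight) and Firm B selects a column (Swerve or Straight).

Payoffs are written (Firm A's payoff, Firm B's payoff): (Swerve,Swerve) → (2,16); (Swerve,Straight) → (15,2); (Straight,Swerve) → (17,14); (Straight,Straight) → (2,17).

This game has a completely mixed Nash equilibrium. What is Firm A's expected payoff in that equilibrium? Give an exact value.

First find q, the probability Firm B plays Swerve, from Firm A's indifference between Swerve and Straight: 2q + 15(1−q) = 17q + 2(1−q), giving q = 13/28.
Since Firm A is indifferent in equilibrium, Firm A's expected payoff equals the payoff from either row against (13/28, 15/28). Using Swerve: 2(13/28) + 15(15/28) = 251/28.

251/28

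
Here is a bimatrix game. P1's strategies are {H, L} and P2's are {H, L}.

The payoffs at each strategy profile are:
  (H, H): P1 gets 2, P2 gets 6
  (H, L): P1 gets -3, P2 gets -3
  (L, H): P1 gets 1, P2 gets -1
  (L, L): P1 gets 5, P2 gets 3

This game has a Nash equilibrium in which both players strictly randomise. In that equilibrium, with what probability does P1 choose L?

9/13

Let x be the probability that P1 plays H. In a completely mixed equilibrium, P2 must be indifferent between H and L.
P2's expected payoff from H is 6x − (1−x); from L it is −3x + 3(1−x).
Setting these equal: 7x − 1 = −6x + 3, so x = 4/13.
Therefore P1 plays L with probability 1 − 4/13 = 9/13.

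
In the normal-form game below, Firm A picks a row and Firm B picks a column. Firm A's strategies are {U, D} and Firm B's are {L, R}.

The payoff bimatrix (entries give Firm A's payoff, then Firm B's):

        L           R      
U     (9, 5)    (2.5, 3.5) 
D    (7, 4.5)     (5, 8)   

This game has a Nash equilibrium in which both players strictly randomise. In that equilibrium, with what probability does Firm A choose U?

7/10

Let r be the probability that Firm A plays U. In a completely mixed equilibrium, Firm B must be indifferent between L and R.
Firm B's expected payoff from L is 5r + 4.5(1−r); from R it is 3.5r + 8(1−r).
Setting these equal: 0.5r + 4.5 = −4.5r + 8, so r = 7/10.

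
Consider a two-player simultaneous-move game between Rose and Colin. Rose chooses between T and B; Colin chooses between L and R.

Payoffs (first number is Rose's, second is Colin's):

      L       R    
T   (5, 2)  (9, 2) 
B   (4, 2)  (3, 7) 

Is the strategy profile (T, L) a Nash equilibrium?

At (T, L), Rose earns 5; switching to B would give 4, so Rose has no profitable deviation.
Colin earns 2; switching to R would give 2, so Colin has no profitable deviation.
Neither player can gain by a unilateral deviation, so this profile is a Nash equilibrium.

Yes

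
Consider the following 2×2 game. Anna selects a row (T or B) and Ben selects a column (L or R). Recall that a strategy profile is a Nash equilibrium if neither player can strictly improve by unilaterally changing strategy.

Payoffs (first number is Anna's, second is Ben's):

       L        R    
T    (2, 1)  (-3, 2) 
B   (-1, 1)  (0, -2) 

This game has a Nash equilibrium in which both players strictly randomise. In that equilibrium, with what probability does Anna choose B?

Let x be the probability that Anna plays T. In a completely mixed equilibrium, Ben must be indifferent between L and R.
Ben's expected payoff from L is x + (1−x); from R it is 2x − 2(1−x).
Setting these equal: 1 = 4x − 2, so x = 3/4.
Therefore Anna plays B with probability 1 − 3/4 = 1/4.

1/4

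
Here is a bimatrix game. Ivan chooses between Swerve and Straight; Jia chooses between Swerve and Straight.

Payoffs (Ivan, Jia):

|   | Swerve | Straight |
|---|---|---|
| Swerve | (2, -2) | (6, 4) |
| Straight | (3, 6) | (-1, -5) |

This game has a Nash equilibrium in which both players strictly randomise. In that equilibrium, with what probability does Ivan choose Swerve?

11/17

Let p be the probability that Ivan plays Swerve. In a completely mixed equilibrium, Jia must be indifferent between Swerve and Straight.
Jia's expected payoff from Swerve is −2p + 6(1−p); from Straight it is 4p − 5(1−p).
Setting these equal: −8p + 6 = 9p − 5, so p = 11/17.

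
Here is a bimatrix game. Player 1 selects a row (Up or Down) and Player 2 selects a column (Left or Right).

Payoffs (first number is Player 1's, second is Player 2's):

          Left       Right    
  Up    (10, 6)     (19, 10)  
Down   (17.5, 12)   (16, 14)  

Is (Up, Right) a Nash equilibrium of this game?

Yes

At (Up, Right), Player 1 earns 19; switching to Down would give 16, so Player 1 has no profitable deviation.
Player 2 earns 10; switching to Left would give 6, so Player 2 has no profitable deviation.
Neither player can gain by a unilateral deviation, so this profile is a Nash equilibrium.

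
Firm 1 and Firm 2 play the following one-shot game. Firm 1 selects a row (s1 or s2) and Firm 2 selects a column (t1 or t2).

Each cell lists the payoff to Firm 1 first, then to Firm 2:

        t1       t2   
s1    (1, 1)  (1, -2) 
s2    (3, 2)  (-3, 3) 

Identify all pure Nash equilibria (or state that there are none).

none

(s1, t1): Firm 1 prefers s2 (3 > 1) — not an equilibrium.
(s1, t2): Firm 2 prefers t1 (1 > -2) — not an equilibrium.
(s2, t1): Firm 2 prefers t2 (3 > 2) — not an equilibrium.
(s2, t2): Firm 1 prefers s1 (1 > -3) — not an equilibrium.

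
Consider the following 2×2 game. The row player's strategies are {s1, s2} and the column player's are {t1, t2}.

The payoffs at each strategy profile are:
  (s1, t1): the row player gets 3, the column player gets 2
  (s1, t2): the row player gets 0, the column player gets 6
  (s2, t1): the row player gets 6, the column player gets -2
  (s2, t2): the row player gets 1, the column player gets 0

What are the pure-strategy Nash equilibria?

(s2, t2)

(s1, t1): the row player prefers s2 (6 > 3); the column player prefers t2 (6 > 2) — not an equilibrium.
(s1, t2): the row player prefers s2 (1 > 0) — not an equilibrium.
(s2, t1): the column player prefers t2 (0 > -2) — not an equilibrium.
(s2, t2): the row player gets 1 ≥ 0 from s1, and the column player gets 0 ≥ -2 from t1 — Nash equilibrium.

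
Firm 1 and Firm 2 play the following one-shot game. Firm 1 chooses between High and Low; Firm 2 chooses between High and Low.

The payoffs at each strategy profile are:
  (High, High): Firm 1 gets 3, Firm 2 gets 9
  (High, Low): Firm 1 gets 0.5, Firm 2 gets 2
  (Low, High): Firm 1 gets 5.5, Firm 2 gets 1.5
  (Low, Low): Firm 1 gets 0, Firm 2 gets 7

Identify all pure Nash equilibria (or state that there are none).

none

(High, High): Firm 1 prefers Low (5.5 > 3) — not an equilibrium.
(High, Low): Firm 2 prefers High (9 > 2) — not an equilibrium.
(Low, High): Firm 2 prefers Low (7 > 1.5) — not an equilibrium.
(Low, Low): Firm 1 prefers High (0.5 > 0) — not an equilibrium.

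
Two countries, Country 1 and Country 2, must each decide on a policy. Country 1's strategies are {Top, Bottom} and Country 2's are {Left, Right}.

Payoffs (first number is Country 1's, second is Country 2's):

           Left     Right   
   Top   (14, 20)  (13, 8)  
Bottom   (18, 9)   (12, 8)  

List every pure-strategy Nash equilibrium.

(Bottom, Left)

(Top, Left): Country 1 prefers Bottom (18 > 14) — not an equilibrium.
(Top, Right): Country 2 prefers Left (20 > 8) — not an equilibrium.
(Bottom, Left): Country 1 gets 18 ≥ 14 from Top, and Country 2 gets 9 ≥ 8 from Right — Nash equilibrium.
(Bottom, Right): Country 1 prefers Top (13 > 12); Country 2 prefers Left (9 > 8) — not an equilibrium.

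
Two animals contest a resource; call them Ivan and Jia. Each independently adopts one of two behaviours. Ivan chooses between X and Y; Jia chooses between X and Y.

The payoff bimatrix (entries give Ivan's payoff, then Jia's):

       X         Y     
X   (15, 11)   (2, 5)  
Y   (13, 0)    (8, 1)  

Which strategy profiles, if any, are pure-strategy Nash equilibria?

(X, X) and (Y, Y)

(X, X): Ivan gets 15 ≥ 13 from Y, and Jia gets 11 ≥ 5 from Y — Nash equilibrium.
(X, Y): Ivan prefers Y (8 > 2); Jia prefers X (11 > 5) — not an equilibrium.
(Y, X): Ivan prefers X (15 > 13); Jia prefers Y (1 > 0) — not an equilibrium.
(Y, Y): Ivan gets 8 ≥ 2 from X, and Jia gets 1 ≥ 0 from X — Nash equilibrium.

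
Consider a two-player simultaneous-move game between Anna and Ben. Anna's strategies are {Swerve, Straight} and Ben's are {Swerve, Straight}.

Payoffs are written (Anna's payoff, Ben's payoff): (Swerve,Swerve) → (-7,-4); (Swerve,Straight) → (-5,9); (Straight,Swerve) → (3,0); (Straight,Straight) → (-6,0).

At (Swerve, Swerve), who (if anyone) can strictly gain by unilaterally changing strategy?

Both

Anna at (Swerve, Swerve) earns -7; deviating to Straight yields 3 — a strict improvement.
Ben earns -4; deviating to Straight yields 9 — a strict improvement.
Both Anna and Ben have strictly profitable deviations.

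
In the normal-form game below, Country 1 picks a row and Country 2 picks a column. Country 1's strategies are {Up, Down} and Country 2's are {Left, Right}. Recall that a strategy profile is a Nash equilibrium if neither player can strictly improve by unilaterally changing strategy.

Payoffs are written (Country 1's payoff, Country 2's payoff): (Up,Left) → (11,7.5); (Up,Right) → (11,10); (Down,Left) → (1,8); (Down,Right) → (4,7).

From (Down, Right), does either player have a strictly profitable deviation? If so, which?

Country 1 at (Down, Right) earns 4; deviating to Up yields 11 — a strict improvement.
Country 2 earns 7; deviating to Left yields 8 — a strict improvement.
Both Country 1 and Country 2 have strictly profitable deviations.

Both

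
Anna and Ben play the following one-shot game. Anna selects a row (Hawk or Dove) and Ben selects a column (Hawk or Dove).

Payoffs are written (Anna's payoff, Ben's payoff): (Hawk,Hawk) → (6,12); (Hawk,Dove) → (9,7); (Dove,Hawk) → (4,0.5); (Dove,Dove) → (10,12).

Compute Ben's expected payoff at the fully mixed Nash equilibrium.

281/33

First find p, the probability Anna plays Hawk, from Ben's indifference between Hawk and Dove: 12p + 0.5(1−p) = 7p + 12(1−p), giving p = 23/33.
Since Ben is indifferent in equilibrium, Ben's expected payoff equals the payoff from either column against (23/33, 10/33). Using Hawk: 12(23/33) + 0.5(10/33) = 281/33.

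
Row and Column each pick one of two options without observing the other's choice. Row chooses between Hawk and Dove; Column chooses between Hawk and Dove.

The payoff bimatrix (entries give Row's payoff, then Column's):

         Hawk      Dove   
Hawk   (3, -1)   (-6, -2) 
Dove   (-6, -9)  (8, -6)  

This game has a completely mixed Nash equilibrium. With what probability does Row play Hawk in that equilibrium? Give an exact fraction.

Let r be the probability that Row plays Hawk. In a completely mixed equilibrium, Column must be indifferent between Hawk and Dove.
Column's expected payoff from Hawk is −r − 9(1−r); from Dove it is −2r − 6(1−r).
Setting these equal: 8r − 9 = 4r − 6, so r = 3/4.

3/4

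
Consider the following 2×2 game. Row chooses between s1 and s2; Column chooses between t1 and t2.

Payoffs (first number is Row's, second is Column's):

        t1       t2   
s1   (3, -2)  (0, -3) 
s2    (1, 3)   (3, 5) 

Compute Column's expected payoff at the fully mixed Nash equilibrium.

-1/3

First find x, the probability Row plays s1, from Column's indifference between t1 and t2: −2x + 3(1−x) = −3x + 5(1−x), giving x = 2/3.
Since Column is indifferent in equilibrium, Column's expected payoff equals the payoff from either column against (2/3, 1/3). Using t1: −2(2/3) + 3(1/3) = -1/3.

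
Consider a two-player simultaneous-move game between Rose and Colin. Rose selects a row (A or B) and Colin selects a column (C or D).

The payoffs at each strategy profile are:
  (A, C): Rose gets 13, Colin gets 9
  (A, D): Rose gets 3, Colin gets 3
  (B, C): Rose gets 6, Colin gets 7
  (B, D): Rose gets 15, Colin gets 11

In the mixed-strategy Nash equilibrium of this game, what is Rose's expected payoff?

177/19

First find q, the probability Colin plays C, from Rose's indifference between A and B: 13q + 3(1−q) = 6q + 15(1−q), giving q = 12/19.
Since Rose is indifferent in equilibrium, Rose's expected payoff equals the payoff from either row against (12/19, 7/19). Using A: 13(12/19) + 3(7/19) = 177/19.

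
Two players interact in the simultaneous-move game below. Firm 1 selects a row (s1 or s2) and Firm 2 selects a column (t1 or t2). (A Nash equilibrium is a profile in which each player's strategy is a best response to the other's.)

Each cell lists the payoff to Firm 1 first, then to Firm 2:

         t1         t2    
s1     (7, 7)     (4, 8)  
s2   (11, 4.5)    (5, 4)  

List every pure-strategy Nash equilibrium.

(s2, t1)

(s1, t1): Firm 1 prefers s2 (11 > 7); Firm 2 prefers t2 (8 > 7) — not an equilibrium.
(s1, t2): Firm 1 prefers s2 (5 > 4) — not an equilibrium.
(s2, t1): Firm 1 gets 11 ≥ 7 from s1, and Firm 2 gets 4.5 ≥ 4 from t2 — Nash equilibrium.
(s2, t2): Firm 2 prefers t1 (4.5 > 4) — not an equilibrium.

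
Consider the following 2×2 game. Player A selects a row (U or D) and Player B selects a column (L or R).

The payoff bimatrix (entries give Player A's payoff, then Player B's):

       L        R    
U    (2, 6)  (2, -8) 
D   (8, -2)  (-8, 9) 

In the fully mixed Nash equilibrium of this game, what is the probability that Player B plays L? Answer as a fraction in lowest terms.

5/8

Let c be the probability that Player B plays L. In a completely mixed equilibrium, Player A must be indifferent between U and D.
Player A's expected payoff from U is 2c + 2(1−c); from D it is 8c − 8(1−c).
Setting these equal: 2 = 16c − 8, so c = 5/8.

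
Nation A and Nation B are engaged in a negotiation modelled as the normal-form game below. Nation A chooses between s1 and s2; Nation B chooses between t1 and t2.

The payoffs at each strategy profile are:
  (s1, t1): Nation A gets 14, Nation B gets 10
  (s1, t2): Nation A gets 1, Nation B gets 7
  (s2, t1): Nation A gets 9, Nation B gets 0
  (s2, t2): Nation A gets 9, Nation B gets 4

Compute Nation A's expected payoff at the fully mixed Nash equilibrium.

9

First find q, the probability Nation B plays t1, from Nation A's indifference between s1 and s2: 14q + (1−q) = 9q + 9(1−q), giving q = 8/13.
Since Nation A is indifferent in equilibrium, Nation A's expected payoff equals the payoff from either row against (8/13, 5/13). Using s1: 14(8/13) + (5/13) = 9.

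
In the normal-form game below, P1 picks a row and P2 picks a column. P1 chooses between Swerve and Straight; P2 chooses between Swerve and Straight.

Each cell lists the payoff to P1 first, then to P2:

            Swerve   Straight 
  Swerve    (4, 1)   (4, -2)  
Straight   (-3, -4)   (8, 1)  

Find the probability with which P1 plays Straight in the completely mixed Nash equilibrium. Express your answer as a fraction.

Let p be the probability that P1 plays Swerve. In a completely mixed equilibrium, P2 must be indifferent between Swerve and Straight.
P2's expected payoff from Swerve is p − 4(1−p); from Straight it is −2p + (1−p).
Setting these equal: 5p − 4 = −3p + 1, so p = 5/8.
Therefore P1 plays Straight with probability 1 − 5/8 = 3/8.

3/8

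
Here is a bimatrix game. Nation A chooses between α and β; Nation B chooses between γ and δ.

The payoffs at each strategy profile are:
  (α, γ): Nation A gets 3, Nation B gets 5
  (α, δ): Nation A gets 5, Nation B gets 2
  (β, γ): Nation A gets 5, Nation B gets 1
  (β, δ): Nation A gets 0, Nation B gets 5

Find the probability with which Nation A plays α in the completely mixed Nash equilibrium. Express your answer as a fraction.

Let x be the probability that Nation A plays α. In a completely mixed equilibrium, Nation B must be indifferent between γ and δ.
Nation B's expected payoff from γ is 5x + (1−x); from δ it is 2x + 5(1−x).
Setting these equal: 4x + 1 = −3x + 5, so x = 4/7.

4/7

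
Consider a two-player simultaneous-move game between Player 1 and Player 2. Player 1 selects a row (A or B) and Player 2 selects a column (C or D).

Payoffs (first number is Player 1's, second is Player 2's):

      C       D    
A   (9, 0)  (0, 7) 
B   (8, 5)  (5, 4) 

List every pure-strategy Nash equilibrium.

none

(A, C): Player 2 prefers D (7 > 0) — not an equilibrium.
(A, D): Player 1 prefers B (5 > 0) — not an equilibrium.
(B, C): Player 1 prefers A (9 > 8) — not an equilibrium.
(B, D): Player 2 prefers C (5 > 4) — not an equilibrium.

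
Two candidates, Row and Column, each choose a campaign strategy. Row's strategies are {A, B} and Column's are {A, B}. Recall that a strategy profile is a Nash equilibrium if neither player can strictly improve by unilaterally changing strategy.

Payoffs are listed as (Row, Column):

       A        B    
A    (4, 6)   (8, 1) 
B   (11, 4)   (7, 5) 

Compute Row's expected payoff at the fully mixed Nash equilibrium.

15/2

First find q, the probability Column plays A, from Row's indifference between A and B: 4q + 8(1−q) = 11q + 7(1−q), giving q = 1/8.
Since Row is indifferent in equilibrium, Row's expected payoff equals the payoff from either row against (1/8, 7/8). Using A: 4(1/8) + 8(7/8) = 15/2.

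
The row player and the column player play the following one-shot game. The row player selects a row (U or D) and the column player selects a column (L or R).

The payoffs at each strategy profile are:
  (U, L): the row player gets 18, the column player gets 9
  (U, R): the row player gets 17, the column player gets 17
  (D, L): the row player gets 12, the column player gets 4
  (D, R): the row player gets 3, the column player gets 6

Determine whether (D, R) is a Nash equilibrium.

At (D, R), the row player earns 3; switching to U would give 17, so the row player would deviate.
The column player earns 6; switching to L would give 4, so the column player has no profitable deviation.
Since at least one player can profitably deviate, this is not a Nash equilibrium.

No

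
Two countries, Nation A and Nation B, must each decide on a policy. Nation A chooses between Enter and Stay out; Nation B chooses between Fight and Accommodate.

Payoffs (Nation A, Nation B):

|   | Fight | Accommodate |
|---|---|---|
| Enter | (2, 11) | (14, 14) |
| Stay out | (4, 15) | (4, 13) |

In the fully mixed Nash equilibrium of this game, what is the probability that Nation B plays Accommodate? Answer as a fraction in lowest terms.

Let c be the probability that Nation B plays Fight. In a completely mixed equilibrium, Nation A must be indifferent between Enter and Stay out.
Nation A's expected payoff from Enter is 2c + 14(1−c); from Stay out it is 4c + 4(1−c).
Setting these equal: −12c + 14 = 4, so c = 5/6.
Therefore Nation B plays Accommodate with probability 1 − 5/6 = 1/6.

1/6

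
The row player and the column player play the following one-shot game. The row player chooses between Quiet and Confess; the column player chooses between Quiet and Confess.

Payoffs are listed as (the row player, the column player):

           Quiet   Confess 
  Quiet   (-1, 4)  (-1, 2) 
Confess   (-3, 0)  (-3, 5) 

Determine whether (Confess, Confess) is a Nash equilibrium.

At (Confess, Confess), the row player earns -3; switching to Quiet would give -1, so the row player would deviate.
The column player earns 5; switching to Quiet would give 0, so the column player has no profitable deviation.
Since at least one player can profitably deviate, this is not a Nash equilibrium.

No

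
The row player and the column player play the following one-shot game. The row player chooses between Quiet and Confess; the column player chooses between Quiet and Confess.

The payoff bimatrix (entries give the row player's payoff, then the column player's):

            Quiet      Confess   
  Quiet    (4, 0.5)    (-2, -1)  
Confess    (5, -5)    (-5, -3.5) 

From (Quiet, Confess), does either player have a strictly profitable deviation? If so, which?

The row player at (Quiet, Confess) earns -2; deviating to Confess yields -5 — not better.
The column player earns -1; deviating to Quiet yields 0.5 — a strict improvement.
Only the column player has a strictly profitable deviation.

The column player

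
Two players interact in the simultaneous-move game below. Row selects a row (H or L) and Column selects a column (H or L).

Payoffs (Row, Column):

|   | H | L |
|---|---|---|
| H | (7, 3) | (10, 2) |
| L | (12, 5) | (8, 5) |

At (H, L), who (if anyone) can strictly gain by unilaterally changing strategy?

Row at (H, L) earns 10; deviating to L yields 8 — not better.
Column earns 2; deviating to H yields 3 — a strict improvement.
Only Column has a strictly profitable deviation.

Column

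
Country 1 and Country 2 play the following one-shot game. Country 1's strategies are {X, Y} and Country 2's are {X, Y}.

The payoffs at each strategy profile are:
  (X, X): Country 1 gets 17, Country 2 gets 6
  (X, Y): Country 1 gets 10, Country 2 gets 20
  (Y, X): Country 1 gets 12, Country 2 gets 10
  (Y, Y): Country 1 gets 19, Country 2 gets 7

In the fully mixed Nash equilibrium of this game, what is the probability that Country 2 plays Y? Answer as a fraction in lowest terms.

5/14

Let y be the probability that Country 2 plays X. In a completely mixed equilibrium, Country 1 must be indifferent between X and Y.
Country 1's expected payoff from X is 17y + 10(1−y); from Y it is 12y + 19(1−y).
Setting these equal: 7y + 10 = −7y + 19, so y = 9/14.
Therefore Country 2 plays Y with probability 1 − 9/14 = 5/14.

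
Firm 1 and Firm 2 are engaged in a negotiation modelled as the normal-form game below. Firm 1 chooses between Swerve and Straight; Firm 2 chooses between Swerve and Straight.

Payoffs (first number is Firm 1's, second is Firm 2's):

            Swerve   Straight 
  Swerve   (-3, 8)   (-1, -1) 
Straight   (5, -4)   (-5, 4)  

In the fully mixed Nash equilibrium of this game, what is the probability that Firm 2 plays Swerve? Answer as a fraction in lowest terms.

Let y be the probability that Firm 2 plays Swerve. In a completely mixed equilibrium, Firm 1 must be indifferent between Swerve and Straight.
Firm 1's expected payoff from Swerve is −3y − (1−y); from Straight it is 5y − 5(1−y).
Setting these equal: −2y − 1 = 10y − 5, so y = 1/3.

1/3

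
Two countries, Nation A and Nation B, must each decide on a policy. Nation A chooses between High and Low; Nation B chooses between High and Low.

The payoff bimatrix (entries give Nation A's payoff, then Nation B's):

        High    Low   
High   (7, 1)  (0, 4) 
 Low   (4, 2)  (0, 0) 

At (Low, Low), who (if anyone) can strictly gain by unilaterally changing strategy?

Nation B

Nation A at (Low, Low) earns 0; deviating to High yields 0 — not better.
Nation B earns 0; deviating to High yields 2 — a strict improvement.
Only Nation B has a strictly profitable deviation.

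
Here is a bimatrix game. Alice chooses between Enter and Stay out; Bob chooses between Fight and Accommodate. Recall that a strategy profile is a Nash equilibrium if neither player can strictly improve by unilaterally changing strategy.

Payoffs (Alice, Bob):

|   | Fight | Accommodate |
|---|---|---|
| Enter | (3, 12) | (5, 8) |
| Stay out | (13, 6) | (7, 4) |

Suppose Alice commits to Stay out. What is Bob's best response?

Fight

Against Stay out, Bob earns 6 from Fight and 4 from Accommodate.
So Fight is the best response.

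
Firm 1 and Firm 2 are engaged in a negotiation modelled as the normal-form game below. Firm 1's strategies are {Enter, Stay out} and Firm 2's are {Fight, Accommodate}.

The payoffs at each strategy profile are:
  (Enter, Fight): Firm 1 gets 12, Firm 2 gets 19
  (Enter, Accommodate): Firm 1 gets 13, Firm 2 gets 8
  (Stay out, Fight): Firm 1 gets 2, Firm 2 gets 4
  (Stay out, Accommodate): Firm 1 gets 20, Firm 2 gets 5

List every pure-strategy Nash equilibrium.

(Enter, Fight): Firm 1 gets 12 ≥ 2 from Stay out, and Firm 2 gets 19 ≥ 8 from Accommodate — Nash equilibrium.
(Enter, Accommodate): Firm 1 prefers Stay out (20 > 13); Firm 2 prefers Fight (19 > 8) — not an equilibrium.
(Stay out, Fight): Firm 1 prefers Enter (12 > 2); Firm 2 prefers Accommodate (5 > 4) — not an equilibrium.
(Stay out, Accommodate): Firm 1 gets 20 ≥ 13 from Enter, and Firm 2 gets 5 ≥ 4 from Fight — Nash equilibrium.

(Enter, Fight) and (Stay out, Accommodate)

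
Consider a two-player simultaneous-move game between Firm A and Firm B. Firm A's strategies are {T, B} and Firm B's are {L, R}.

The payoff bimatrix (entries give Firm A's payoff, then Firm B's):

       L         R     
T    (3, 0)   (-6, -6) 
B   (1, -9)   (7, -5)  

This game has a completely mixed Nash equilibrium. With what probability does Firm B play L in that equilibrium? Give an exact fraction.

13/15

Let q be the probability that Firm B plays L. In a completely mixed equilibrium, Firm A must be indifferent between T and B.
Firm A's expected payoff from T is 3q − 6(1−q); from B it is q + 7(1−q).
Setting these equal: 9q − 6 = −6q + 7, so q = 13/15.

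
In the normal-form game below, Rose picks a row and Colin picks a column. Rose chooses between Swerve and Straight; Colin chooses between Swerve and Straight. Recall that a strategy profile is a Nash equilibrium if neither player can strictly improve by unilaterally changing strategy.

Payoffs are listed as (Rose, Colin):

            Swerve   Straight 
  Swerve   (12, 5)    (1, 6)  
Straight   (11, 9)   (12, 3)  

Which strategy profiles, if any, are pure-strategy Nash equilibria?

(Swerve, Swerve): Colin prefers Straight (6 > 5) — not an equilibrium.
(Swerve, Straight): Rose prefers Straight (12 > 1) — not an equilibrium.
(Straight, Swerve): Rose prefers Swerve (12 > 11) — not an equilibrium.
(Straight, Straight): Colin prefers Swerve (9 > 3) — not an equilibrium.

none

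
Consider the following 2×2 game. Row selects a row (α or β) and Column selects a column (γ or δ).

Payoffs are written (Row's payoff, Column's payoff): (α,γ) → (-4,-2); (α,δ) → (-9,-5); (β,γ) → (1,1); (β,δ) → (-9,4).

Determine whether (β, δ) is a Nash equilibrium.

At (β, δ), Row earns -9; switching to α would give -9, so Row has no profitable deviation.
Column earns 4; switching to γ would give 1, so Column has no profitable deviation.
Neither player can gain by a unilateral deviation, so this profile is a Nash equilibrium.

Yes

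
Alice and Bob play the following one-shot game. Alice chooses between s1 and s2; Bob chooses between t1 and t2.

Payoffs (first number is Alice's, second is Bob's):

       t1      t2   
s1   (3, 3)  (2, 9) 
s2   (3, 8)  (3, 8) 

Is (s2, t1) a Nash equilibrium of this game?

Yes

At (s2, t1), Alice earns 3; switching to s1 would give 3, so Alice has no profitable deviation.
Bob earns 8; switching to t2 would give 8, so Bob has no profitable deviation.
Neither player can gain by a unilateral deviation, so this profile is a Nash equilibrium.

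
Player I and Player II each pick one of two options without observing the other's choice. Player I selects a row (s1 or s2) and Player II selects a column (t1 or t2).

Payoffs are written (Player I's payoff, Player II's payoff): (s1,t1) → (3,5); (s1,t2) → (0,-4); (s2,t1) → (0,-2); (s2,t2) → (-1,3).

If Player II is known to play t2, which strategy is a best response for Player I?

Against t2, Player I earns 0 from s1 and -1 from s2.
So s1 is the best response.

s1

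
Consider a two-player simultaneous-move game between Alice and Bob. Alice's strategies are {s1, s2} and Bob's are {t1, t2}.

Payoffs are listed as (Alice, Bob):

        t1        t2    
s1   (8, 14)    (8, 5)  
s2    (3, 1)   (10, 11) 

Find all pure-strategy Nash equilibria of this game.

(s1, t1) and (s2, t2)

(s1, t1): Alice gets 8 ≥ 3 from s2, and Bob gets 14 ≥ 5 from t2 — Nash equilibrium.
(s1, t2): Alice prefers s2 (10 > 8); Bob prefers t1 (14 > 5) — not an equilibrium.
(s2, t1): Alice prefers s1 (8 > 3); Bob prefers t2 (11 > 1) — not an equilibrium.
(s2, t2): Alice gets 10 ≥ 8 from s1, and Bob gets 11 ≥ 1 from t1 — Nash equilibrium.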